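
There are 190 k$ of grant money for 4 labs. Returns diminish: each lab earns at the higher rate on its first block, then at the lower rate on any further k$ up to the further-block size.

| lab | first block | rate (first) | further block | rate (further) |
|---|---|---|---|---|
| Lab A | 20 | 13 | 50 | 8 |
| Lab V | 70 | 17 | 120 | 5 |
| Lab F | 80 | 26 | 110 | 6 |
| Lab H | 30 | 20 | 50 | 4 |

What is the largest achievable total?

4000

Order all 8 blocks by rate: Lab F/first 26 > Lab H/first 20 > Lab V/first 17 > Lab A/first 13 > Lab A/second 8 > Lab F/second 6 > Lab V/second 5 > Lab H/second 4.
Lab F/first (26): +80 ; 110 left.
Lab H first at 20: fill all 30 ; 80 left.
Lab V/first (17): +70 ; 10 left.
Lab A first at 13: only 10 left, fill 10.
Total = 26×80 + 20×30 + 17×70 + 13×10 = 4000.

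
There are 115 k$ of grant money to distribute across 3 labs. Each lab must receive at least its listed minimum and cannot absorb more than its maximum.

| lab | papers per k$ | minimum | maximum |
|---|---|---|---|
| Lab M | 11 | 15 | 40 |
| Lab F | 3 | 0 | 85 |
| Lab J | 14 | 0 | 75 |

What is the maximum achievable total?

Meeting every minimum uses 15+0+0 = 15 k$, leaving 100.
Order the labs by papers per k$: Lab J 14 > Lab M 11 > Lab F 3.
Give Lab J 75 more to hit its cap of 75 — 25 left.
Lab M: +25 to 40 (cap) — 0 left.
Total = 11×40 + 14×75 = 1490.

1490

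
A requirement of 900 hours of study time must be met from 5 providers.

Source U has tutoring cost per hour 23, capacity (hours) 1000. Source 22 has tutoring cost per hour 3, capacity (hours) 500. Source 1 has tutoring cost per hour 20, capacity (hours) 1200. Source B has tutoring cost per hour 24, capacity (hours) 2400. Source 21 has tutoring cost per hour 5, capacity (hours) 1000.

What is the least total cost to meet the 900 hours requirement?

3500

Use providers in increasing cost order.
Source 22 (3): use full 500 → 400 hours to go.
Source 21 (5): take the remaining 400 → done.
Source 1, Source U, Source B: unused.
Cost = 500×3 + 400×5 = 3500.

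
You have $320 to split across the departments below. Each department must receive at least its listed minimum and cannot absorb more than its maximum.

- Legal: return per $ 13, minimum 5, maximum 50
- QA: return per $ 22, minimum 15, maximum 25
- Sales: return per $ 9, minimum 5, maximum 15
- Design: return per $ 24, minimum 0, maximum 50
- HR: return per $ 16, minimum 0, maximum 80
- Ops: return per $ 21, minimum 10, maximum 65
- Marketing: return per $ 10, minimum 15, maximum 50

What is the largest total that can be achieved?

Meeting every minimum uses 5+15+5+0+0+10+15 = 50 $, leaving 270.
Highest return per $ first: Design 24 > QA 22 > Ops 21 > HR 16 > Legal 13 > Marketing 10 > Sales 9.
Design: +50 to 50 (cap) ; 220 left.
Give QA 10 more to hit its cap of 25 ; 210 left.
Ops: +55 to 65 (cap) ; 155 left.
HR: +80 to 80 (cap) ; 75 left.
Legal takes 45 more to reach its cap of 50 ; 30 left.
Only 30 left; Marketing takes them to reach 45.
Total = 13×50 + 22×25 + 9×5 + 24×50 + 16×80 + 21×65 + 10×45 = 5540.

5540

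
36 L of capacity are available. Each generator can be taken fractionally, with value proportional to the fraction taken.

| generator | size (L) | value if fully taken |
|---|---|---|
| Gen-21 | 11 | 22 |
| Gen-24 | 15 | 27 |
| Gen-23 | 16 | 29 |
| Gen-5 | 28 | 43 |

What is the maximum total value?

Sort by value density: Gen-21 22/11≈2, Gen-23 29/16≈1.81, Gen-24 27/15≈1.8, Gen-5 43/28≈1.54.
Gen-21: take in full, 11 L for value 22 → 25 left.
Take all of Gen-23 (16 L, value 29) → 9 L left.
Fill the last 9 L with part of Gen-24: 9/15 of it earns 16.2.
Total value = 67.2.

67.2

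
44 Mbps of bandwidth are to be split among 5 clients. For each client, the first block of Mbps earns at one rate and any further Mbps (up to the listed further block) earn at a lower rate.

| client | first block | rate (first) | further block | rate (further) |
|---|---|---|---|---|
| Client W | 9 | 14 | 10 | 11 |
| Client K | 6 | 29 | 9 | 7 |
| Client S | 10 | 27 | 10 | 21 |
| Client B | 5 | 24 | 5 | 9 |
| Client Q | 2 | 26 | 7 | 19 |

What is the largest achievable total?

1015

Treat each block as its own option and order by rate: Client K/T1 29 > Client S/T1 27 > Client Q/T1 26 > Client B/T1 24 > Client S/T2 21 > Client Q/T2 19 > Client W/T1 14 > Client W/T2 11 > Client B/T2 9 > Client K/T2 7.
Client K/T1 (29): +6 ; 38 left.
Client S T1 at 27: fill all 10 ; 28 left.
Fill Client Q T1 block (2 at 26) ; 26 left.
Fill Client B T1 block (5 at 24) ; 21 left.
Fill Client S T2 block (10 at 21) ; 11 left.
Client Q T2 at 19: fill all 7 ; 4 left.
4 remain; put them into Client W T1 at 14.
Total = 29×6 + 27×10 + 26×2 + 24×5 + 21×10 + 19×7 + 14×4 = 1015.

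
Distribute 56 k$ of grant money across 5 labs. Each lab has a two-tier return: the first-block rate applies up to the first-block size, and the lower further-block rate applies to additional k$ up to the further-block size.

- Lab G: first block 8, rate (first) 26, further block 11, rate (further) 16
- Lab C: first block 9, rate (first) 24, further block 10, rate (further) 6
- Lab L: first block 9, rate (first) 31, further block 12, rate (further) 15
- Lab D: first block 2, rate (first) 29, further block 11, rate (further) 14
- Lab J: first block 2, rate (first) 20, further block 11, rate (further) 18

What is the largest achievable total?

1235

Treat each block as its own option and order by rate: Lab L/tier1 31 > Lab D/tier1 29 > Lab G/tier1 26 > Lab C/tier1 24 > Lab J/tier1 20 > Lab J/tier2 18 > Lab G/tier2 16 > Lab L/tier2 15 > Lab D/tier2 14 > Lab C/tier2 6.
Lab L/tier1 (31): +9 → 47 left.
Lab D/tier1 (29): +2 → 45 left.
Fill Lab G tier1 block (8 at 26) → 37 left.
Fill Lab C tier1 block (9 at 24) → 28 left.
Lab J/tier1 (20): +2 → 26 left.
Lab J/tier2 (18): +11 → 15 left.
Fill Lab G tier2 block (11 at 16) → 4 left.
Lab L/tier2: +4 of 12 at 15; pool empty.
Total = 31×9 + 29×2 + 26×8 + 24×9 + 20×2 + 18×11 + 16×11 + 15×4 = 1235.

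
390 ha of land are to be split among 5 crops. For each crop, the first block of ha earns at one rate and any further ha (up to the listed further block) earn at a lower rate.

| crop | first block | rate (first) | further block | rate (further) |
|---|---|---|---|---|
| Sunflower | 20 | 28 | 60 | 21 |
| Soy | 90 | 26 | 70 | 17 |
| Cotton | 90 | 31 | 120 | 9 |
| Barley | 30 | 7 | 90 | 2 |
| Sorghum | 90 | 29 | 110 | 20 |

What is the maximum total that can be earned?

10360

Rank every tier by rate: Cotton/first 31 > Sorghum/first 29 > Sunflower/first 28 > Soy/first 26 > Sunflower/second 21 > Sorghum/second 20 > Soy/second 17 > Cotton/second 9 > Barley/first 7 > Barley/second 2.
Cotton first at 31: fill all 90 — 300 left.
Fill Sorghum first block (90 at 29) — 210 left.
Sunflower first at 28: fill all 20 — 190 left.
Soy/first (26): +90 — 100 left.
Fill Sunflower second block (60 at 21) — 40 left.
Sorghum/second: +40 of 110 at 20; pool empty.
Total = 31×90 + 29×90 + 28×20 + 26×90 + 21×60 + 20×40 = 10360.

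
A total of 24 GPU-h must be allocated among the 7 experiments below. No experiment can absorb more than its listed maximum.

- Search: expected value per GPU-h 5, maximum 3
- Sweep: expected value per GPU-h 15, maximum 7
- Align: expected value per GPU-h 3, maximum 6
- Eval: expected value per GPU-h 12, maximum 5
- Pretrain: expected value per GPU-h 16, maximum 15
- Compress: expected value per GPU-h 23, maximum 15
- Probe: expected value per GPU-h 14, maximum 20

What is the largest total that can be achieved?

489

Highest expected value per GPU-h first: Compress 23 > Pretrain 16 > Sweep 15 > Probe 14 > Eval 12 > Search 5 > Align 3.
Compress takes 15 to reach its cap of 15 ; 9 left.
Pretrain: +9 (room for 15) → 9. Pool exhausted.
Total = 16×9 + 23×15 = 489.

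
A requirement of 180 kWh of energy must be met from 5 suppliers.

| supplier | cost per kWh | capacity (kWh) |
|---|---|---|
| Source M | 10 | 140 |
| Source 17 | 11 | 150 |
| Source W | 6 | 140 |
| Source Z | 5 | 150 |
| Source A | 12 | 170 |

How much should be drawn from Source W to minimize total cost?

Fill from the cheapest supplier first.
Take 150 from Source Z at 5 — need 30 more.
Source W at 6: take 30 of its 140 — requirement met.
Source M, Source 17, Source A: unused.

30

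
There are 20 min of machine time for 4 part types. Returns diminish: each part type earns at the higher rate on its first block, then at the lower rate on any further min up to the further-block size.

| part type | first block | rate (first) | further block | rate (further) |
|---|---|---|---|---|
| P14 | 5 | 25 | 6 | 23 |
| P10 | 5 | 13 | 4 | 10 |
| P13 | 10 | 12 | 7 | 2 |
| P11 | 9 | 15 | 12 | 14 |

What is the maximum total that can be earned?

Order all 8 blocks by rate: P14/first 25 > P14/second 23 > P11/first 15 > P11/second 14 > P10/first 13 > P13/first 12 > P10/second 10 > P13/second 2.
Fill P14 first block (5 at 25) → 15 left.
P14 second at 23: fill all 6 → 9 left.
Fill P11 first block (9 at 15) → 0 left.
Total = 25×5 + 23×6 + 15×9 = 398.

398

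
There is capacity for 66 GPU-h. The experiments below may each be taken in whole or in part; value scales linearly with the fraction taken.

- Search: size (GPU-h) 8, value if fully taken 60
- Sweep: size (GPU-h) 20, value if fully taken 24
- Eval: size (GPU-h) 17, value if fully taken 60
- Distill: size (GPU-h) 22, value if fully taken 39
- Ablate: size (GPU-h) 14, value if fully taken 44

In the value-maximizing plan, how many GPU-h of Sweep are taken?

5

Rank by value-to-size ratio: Search 60/8≈7.5, Eval 60/17≈3.53, Ablate 44/14≈3.14, Distill 39/22≈1.77, Sweep 24/20≈1.2.
Search: take in full, 8 GPU-h for value 60 — 58 left.
Eval: take in full, 17 GPU-h for value 60 — 41 left.
Ablate: take in full, 14 GPU-h for value 44 — 27 left.
Distill: take in full, 22 GPU-h for value 39 — 5 left.
Only 5 GPU-h remain; take 5/20 of Sweep for value 24×5/20 = 6.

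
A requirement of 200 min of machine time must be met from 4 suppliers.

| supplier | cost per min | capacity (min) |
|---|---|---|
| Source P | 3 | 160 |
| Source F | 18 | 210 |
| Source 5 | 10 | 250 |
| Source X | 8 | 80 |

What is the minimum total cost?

800

Use suppliers in increasing cost order.
Source P at 3: take all 160 min ; 40 still needed.
Source X (8): take the remaining 40 ; done.
Source 5, Source F: unused.
Cost = 160×3 + 40×8 = 800.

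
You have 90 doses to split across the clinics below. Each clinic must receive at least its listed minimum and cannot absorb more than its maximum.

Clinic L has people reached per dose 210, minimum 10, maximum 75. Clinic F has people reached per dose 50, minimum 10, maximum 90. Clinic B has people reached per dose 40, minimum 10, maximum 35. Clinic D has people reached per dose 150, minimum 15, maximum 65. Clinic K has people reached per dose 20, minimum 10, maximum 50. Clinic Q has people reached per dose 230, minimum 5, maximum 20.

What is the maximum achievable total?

13200

Meeting every minimum uses 10+10+10+15+10+5 = 60 doses, leaving 30.
Highest people reached per dose first: Clinic Q 230 > Clinic L 210 > Clinic D 150 > Clinic F 50 > Clinic B 40 > Clinic K 20.
Give Clinic Q 15 more to hit its cap of 20 ; 15 left.
Only 15 left; Clinic L takes them to reach 25.
Total = 210×25 + 50×10 + 40×10 + 150×15 + 20×10 + 230×20 = 13200.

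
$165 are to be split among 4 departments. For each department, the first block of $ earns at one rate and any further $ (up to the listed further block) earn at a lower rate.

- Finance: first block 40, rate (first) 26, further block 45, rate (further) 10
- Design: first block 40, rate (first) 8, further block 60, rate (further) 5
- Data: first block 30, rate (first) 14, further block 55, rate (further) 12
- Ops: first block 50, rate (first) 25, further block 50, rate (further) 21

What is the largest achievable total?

Rank every tier by rate: Finance/tier1 26 > Ops/tier1 25 > Ops/tier2 21 > Data/tier1 14 > Data/tier2 12 > Finance/tier2 10 > Design/tier1 8 > Design/tier2 5.
Finance tier1 at 26: fill all 40 — 125 left.
Ops/tier1 (25): +50 — 75 left.
Fill Ops tier2 block (50 at 21) — 25 left.
Data tier1 at 14: only 25 left, fill 25.
Total = 26×40 + 25×50 + 21×50 + 14×25 = 3690.

3690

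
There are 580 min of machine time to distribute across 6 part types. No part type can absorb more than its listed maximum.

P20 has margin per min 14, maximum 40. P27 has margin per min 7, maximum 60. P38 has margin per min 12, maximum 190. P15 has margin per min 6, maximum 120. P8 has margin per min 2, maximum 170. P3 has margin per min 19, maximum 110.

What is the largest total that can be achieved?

6190

Rank by margin per min: P3 19 > P20 14 > P38 12 > P27 7 > P15 6 > P8 2.
P3 takes 110 to reach its cap of 110 — 470 left.
P20: +40 to 40 (cap) — 430 left.
P38: +190 to 190 (cap) — 240 left.
P27: +60 to 60 (cap) — 180 left.
P15: +120 to 120 (cap) — 60 left.
P8 has room for 170 but only 60 remain, so it gets 60.
Total = 14×40 + 7×60 + 12×190 + 6×120 + 2×60 + 19×110 = 6190.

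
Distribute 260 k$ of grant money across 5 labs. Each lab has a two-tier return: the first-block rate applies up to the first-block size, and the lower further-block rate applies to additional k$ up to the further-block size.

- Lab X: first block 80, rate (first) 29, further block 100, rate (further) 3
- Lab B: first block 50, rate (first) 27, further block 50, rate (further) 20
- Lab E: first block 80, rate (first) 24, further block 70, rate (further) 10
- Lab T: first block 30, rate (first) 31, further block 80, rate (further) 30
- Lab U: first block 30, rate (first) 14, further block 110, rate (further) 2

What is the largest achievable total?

Rank every tier by rate: Lab T/first 31 > Lab T/second 30 > Lab X/first 29 > Lab B/first 27 > Lab E/first 24 > Lab B/second 20 > Lab U/first 14 > Lab E/second 10 > Lab X/second 3 > Lab U/second 2.
Fill Lab T first block (30 at 31) → 230 left.
Fill Lab T second block (80 at 30) → 150 left.
Fill Lab X first block (80 at 29) → 70 left.
Fill Lab B first block (50 at 27) → 20 left.
20 remain; put them into Lab E first at 24.
Total = 31×30 + 30×80 + 29×80 + 27×50 + 24×20 = 7480.

7480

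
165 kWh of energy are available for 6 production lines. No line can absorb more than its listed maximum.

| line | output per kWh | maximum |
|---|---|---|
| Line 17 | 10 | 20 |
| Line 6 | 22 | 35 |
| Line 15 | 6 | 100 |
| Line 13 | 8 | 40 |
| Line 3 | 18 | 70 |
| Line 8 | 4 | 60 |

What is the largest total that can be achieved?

2550

Rank by output per kWh: Line 6 22 > Line 3 18 > Line 17 10 > Line 13 8 > Line 15 6 > Line 8 4.
Line 6: +35 to 35 (cap) ; 130 left.
Line 3 takes 70 to reach its cap of 70 ; 60 left.
Line 17: +20 to 20 (cap) ; 40 left.
Give Line 13 40 to hit its cap of 40 ; 0 left.
Total = 10×20 + 22×35 + 8×40 + 18×70 = 2550.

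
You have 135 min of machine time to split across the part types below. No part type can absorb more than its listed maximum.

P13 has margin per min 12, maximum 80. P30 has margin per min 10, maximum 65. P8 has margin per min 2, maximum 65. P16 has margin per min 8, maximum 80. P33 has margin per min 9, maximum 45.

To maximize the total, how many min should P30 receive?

55

Order the part types by margin per min: P13 12 > P30 10 > P33 9 > P16 8 > P8 2.
P13 takes 80 to reach its cap of 80 — 55 left.
Only 55 left; P30 takes them to reach 55.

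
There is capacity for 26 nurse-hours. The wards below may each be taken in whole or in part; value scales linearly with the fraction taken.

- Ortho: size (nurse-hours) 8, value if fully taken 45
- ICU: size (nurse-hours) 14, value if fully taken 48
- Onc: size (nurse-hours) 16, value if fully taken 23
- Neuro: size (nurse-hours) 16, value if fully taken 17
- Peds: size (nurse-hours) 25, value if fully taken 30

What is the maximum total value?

98.75

Best value per unit of size first: Ortho 45/8≈5.62, ICU 48/14≈3.43, Onc 23/16≈1.44, Peds 30/25≈1.2, Neuro 17/16≈1.06.
All 8 nurse-hours of Ortho fit (value 45) — 18 remain.
Take all of ICU (14 nurse-hours, value 48) — 4 nurse-hours left.
Fill the last 4 nurse-hours with part of Onc: 4/16 of it earns 5.75.
Total value = 98.75.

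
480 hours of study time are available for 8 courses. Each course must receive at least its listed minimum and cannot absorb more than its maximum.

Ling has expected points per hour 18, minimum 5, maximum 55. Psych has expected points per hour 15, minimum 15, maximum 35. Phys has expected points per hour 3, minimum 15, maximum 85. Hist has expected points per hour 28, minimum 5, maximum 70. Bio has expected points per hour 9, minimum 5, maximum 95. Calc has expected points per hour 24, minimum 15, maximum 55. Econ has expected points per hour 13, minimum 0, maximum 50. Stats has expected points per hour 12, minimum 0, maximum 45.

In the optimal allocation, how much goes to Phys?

75

Meeting every minimum uses 5+15+15+5+5+15+0+0 = 60 hours, leaving 420.
Order the courses by expected points per hour: Hist 28 > Calc 24 > Ling 18 > Psych 15 > Econ 13 > Stats 12 > Bio 9 > Phys 3.
Hist: +65 to 70 (cap) — 355 left.
Give Calc 40 more to hit its cap of 55 — 315 left.
Ling takes 50 more to reach its cap of 55 — 265 left.
Psych takes 20 more to reach its cap of 35 — 245 left.
Econ: +50 to 50 (cap) — 195 left.
Stats takes 45 more to reach its cap of 45 — 150 left.
Bio takes 90 more to reach its cap of 95 — 60 left.
Phys has room for 70 more but only 60 remain, so it gets 75.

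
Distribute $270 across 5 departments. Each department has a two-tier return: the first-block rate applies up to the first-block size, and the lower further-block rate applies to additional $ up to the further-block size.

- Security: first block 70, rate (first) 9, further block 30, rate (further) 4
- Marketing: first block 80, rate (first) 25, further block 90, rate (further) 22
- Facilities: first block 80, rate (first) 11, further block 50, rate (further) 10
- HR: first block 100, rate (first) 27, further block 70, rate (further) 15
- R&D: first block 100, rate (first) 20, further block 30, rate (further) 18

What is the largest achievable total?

Treat each block as its own option and order by rate: HR/tier1 27 > Marketing/tier1 25 > Marketing/tier2 22 > R&D/tier1 20 > R&D/tier2 18 > HR/tier2 15 > Facilities/tier1 11 > Facilities/tier2 10 > Security/tier1 9 > Security/tier2 4.
Fill HR tier1 block (100 at 27) → 170 left.
Marketing/tier1 (25): +80 → 90 left.
Fill Marketing tier2 block (90 at 22) → 0 left.
Total = 27×100 + 25×80 + 22×90 = 6680.

6680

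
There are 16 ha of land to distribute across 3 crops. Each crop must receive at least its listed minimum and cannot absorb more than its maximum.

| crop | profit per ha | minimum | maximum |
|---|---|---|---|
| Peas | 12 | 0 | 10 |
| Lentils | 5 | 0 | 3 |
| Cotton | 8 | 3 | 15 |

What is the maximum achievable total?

168

Meeting every minimum uses 0+0+3 = 3 ha, leaving 13.
Order the crops by profit per ha: Peas 12 > Cotton 8 > Lentils 5.
Peas: +10 to 10 (cap) → 3 left.
Cotton has room for 12 more but only 3 remain, so it gets 6.
Total = 12×10 + 8×6 = 168.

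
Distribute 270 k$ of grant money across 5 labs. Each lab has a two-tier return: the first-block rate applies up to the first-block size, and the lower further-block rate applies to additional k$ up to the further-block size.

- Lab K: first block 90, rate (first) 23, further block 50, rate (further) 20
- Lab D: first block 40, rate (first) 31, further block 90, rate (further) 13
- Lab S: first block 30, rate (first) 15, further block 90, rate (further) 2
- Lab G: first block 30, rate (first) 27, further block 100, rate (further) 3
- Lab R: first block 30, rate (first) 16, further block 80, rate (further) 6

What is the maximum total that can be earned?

Treat each block as its own option and order by rate: Lab D/first 31 > Lab G/first 27 > Lab K/first 23 > Lab K/second 20 > Lab R/first 16 > Lab S/first 15 > Lab D/second 13 > Lab R/second 6 > Lab G/second 3 > Lab S/second 2.
Lab D/first (31): +40 → 230 left.
Lab G first at 27: fill all 30 → 200 left.
Lab K/first (23): +90 → 110 left.
Lab K/second (20): +50 → 60 left.
Fill Lab R first block (30 at 16) → 30 left.
Fill Lab S first block (30 at 15) → 0 left.
Total = 31×40 + 27×30 + 23×90 + 20×50 + 16×30 + 15×30 = 6050.

6050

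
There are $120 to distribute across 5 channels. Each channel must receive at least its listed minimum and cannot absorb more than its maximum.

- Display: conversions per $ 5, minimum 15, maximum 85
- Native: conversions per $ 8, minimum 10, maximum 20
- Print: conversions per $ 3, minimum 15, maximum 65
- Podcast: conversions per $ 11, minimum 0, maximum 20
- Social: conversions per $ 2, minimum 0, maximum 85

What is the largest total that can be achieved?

Meeting every minimum uses 15+10+15+0+0 = 40 $, leaving 80.
Highest conversions per $ first: Podcast 11 > Native 8 > Display 5 > Print 3 > Social 2.
Podcast takes 20 more to reach its cap of 20 ; 60 left.
Native: +10 to 20 (cap) ; 50 left.
Display has room for 70 more but only 50 remain, so it gets 65.
Total = 5×65 + 8×20 + 3×15 + 11×20 = 750.

750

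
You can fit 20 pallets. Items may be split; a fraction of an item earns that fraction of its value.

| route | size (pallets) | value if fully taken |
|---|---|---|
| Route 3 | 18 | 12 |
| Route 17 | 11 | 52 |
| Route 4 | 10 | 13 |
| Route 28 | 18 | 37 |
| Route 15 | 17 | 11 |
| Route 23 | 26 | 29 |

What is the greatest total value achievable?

70.5

Rank by value-to-size ratio: Route 17 52/11≈4.73, Route 28 37/18≈2.06, Route 4 13/10≈1.3, Route 23 29/26≈1.12, Route 3 12/18≈0.667, Route 15 11/17≈0.647.
All 11 pallets of Route 17 fit (value 52) → 9 remain.
Only 9 pallets remain; take 9/18 of Route 28 for value 37×9/18 = 18.5.
Total value = 70.5.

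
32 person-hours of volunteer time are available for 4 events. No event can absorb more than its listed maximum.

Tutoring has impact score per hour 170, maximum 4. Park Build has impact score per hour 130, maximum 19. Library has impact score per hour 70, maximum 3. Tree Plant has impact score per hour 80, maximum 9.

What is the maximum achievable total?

3870

Highest impact score per hour first: Tutoring 170 > Park Build 130 > Tree Plant 80 > Library 70.
Tutoring takes 4 to reach its cap of 4 → 28 left.
Park Build takes 19 to reach its cap of 19 → 9 left.
Give Tree Plant 9 to hit its cap of 9 → 0 left.
Total = 170×4 + 130×19 + 80×9 = 3870.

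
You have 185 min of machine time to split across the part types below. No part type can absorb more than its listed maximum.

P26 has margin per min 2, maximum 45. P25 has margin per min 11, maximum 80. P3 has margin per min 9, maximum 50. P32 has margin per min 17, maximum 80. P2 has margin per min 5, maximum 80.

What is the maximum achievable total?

Order the part types by margin per min: P32 17 > P25 11 > P3 9 > P2 5 > P26 2.
P32 takes 80 to reach its cap of 80 — 105 left.
P25 takes 80 to reach its cap of 80 — 25 left.
Only 25 left; P3 takes them to reach 25.
Total = 11×80 + 9×25 + 17×80 = 2465.

2465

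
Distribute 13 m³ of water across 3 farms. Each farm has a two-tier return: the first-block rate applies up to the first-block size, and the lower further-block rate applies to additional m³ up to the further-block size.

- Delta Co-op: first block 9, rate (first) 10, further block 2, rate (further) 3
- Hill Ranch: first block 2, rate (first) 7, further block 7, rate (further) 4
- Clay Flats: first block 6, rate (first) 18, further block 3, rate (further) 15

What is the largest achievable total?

Order all 6 blocks by rate: Clay Flats/T1 18 > Clay Flats/T2 15 > Delta Co-op/T1 10 > Hill Ranch/T1 7 > Hill Ranch/T2 4 > Delta Co-op/T2 3.
Clay Flats T1 at 18: fill all 6 → 7 left.
Clay Flats T2 at 15: fill all 3 → 4 left.
Delta Co-op/T1: +4 of 9 at 10; pool empty.
Total = 18×6 + 15×3 + 10×4 = 193.

193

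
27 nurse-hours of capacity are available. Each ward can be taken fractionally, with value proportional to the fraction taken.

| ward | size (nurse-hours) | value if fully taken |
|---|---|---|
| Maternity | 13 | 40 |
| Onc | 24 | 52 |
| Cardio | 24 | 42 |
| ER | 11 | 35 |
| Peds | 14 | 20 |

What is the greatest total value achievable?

Best value per unit of size first: ER 35/11≈3.18, Maternity 40/13≈3.08, Onc 52/24≈2.17, Cardio 42/24≈1.75, Peds 20/14≈1.43.
All 11 nurse-hours of ER fit (value 35) — 16 remain.
Maternity: take in full, 13 nurse-hours for value 40 — 3 left.
3 nurse-hours left: a 3/24 share of Onc gives 52×3/24 = 6.5.
Total value = 81.5.

81.5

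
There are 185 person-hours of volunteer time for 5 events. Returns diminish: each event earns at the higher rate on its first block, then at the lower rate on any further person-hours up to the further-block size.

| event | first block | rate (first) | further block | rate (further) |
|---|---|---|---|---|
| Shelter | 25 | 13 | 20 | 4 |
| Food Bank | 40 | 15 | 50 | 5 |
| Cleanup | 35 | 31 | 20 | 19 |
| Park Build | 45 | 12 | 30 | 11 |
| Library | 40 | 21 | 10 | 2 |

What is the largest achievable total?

Treat each block as its own option and order by rate: Cleanup/tier1 31 > Library/tier1 21 > Cleanup/tier2 19 > Food Bank/tier1 15 > Shelter/tier1 13 > Park Build/tier1 12 > Park Build/tier2 11 > Food Bank/tier2 5 > Shelter/tier2 4 > Library/tier2 2.
Cleanup tier1 at 31: fill all 35 — 150 left.
Fill Library tier1 block (40 at 21) — 110 left.
Cleanup/tier2 (19): +20 — 90 left.
Food Bank/tier1 (15): +40 — 50 left.
Shelter tier1 at 13: fill all 25 — 25 left.
25 remain; put them into Park Build tier1 at 12.
Total = 31×35 + 21×40 + 19×20 + 15×40 + 13×25 + 12×25 = 3530.

3530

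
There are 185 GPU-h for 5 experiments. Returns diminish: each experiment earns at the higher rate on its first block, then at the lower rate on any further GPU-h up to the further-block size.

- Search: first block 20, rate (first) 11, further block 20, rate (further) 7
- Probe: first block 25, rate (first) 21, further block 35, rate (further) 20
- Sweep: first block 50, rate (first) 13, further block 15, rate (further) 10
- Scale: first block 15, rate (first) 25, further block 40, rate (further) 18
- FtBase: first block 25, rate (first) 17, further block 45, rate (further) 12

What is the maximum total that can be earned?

3330

Rank every tier by rate: Scale/tier1 25 > Probe/tier1 21 > Probe/tier2 20 > Scale/tier2 18 > FtBase/tier1 17 > Sweep/tier1 13 > FtBase/tier2 12 > Search/tier1 11 > Sweep/tier2 10 > Search/tier2 7.
Fill Scale tier1 block (15 at 25) → 170 left.
Probe tier1 at 21: fill all 25 → 145 left.
Probe tier2 at 20: fill all 35 → 110 left.
Scale tier2 at 18: fill all 40 → 70 left.
FtBase/tier1 (17): +25 → 45 left.
Sweep tier1 at 13: only 45 left, fill 45.
Total = 25×15 + 21×25 + 20×35 + 18×40 + 17×25 + 13×45 = 3330.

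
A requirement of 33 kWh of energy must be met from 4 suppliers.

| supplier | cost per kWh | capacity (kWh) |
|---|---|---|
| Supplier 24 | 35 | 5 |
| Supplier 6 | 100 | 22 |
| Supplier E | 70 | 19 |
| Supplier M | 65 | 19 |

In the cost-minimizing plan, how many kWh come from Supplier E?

Fill from the cheapest supplier first.
Take 5 from Supplier 24 at 35 → need 28 more.
Supplier M at 65: take all 19 kWh → 9 still needed.
Supplier E at 70: take 9 of its 19 → requirement met.
Supplier 6: unused.

9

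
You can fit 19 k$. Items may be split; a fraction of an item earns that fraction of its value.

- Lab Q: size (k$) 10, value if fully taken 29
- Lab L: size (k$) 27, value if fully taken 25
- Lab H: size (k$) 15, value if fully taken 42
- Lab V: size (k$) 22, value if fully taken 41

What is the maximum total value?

54.2

Rank by value-to-size ratio: Lab Q 29/10≈2.9, Lab H 42/15≈2.8, Lab V 41/22≈1.86, Lab L 25/27≈0.926.
All 10 k$ of Lab Q fit (value 29) — 9 remain.
9 k$ left: a 9/15 share of Lab H gives 42×9/15 = 25.2.
Total value = 54.2.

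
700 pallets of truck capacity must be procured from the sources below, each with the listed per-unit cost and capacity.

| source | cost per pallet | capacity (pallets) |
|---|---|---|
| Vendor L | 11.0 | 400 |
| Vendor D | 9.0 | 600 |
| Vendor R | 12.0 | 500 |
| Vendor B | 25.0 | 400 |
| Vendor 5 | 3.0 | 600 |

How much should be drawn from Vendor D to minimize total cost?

Use sources in increasing cost order.
Take 600 from Vendor 5 at 3.0 — need 100 more.
Take 100 from Vendor D at 9.0 to finish.
Vendor L, Vendor R, Vendor B: unused.

100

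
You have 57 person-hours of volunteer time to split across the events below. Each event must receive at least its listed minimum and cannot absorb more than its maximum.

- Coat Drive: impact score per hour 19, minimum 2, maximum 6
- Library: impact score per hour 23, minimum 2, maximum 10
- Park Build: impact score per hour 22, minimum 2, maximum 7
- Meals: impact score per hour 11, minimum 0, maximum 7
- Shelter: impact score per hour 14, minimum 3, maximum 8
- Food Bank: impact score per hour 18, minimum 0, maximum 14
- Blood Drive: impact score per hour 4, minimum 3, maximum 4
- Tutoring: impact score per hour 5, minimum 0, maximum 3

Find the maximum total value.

Meeting every minimum uses 2+2+2+0+3+0+3+0 = 12 person-hours, leaving 45.
Highest impact score per hour first: Library 23 > Park Build 22 > Coat Drive 19 > Food Bank 18 > Shelter 14 > Meals 11 > Tutoring 5 > Blood Drive 4.
Library takes 8 more to reach its cap of 10 ; 37 left.
Park Build: +5 to 7 (cap) ; 32 left.
Coat Drive: +4 to 6 (cap) ; 28 left.
Give Food Bank 14 more to hit its cap of 14 ; 14 left.
Shelter: +5 to 8 (cap) ; 9 left.
Meals: +7 to 7 (cap) ; 2 left.
Only 2 left; Tutoring takes them to reach 2.
Total = 19×6 + 23×10 + 22×7 + 11×7 + 14×8 + 18×14 + 4×3 + 5×2 = 961.

961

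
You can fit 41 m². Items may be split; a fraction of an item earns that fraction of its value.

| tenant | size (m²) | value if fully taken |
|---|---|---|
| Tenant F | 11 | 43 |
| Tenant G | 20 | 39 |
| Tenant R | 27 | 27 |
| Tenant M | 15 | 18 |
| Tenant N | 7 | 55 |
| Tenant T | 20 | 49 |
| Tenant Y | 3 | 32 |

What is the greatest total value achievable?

Best value per unit of size first: Tenant Y 32/3≈10.7, Tenant N 55/7≈7.86, Tenant F 43/11≈3.91, Tenant T 49/20≈2.45, Tenant G 39/20≈1.95, Tenant M 18/15≈1.2, Tenant R 27/27≈1.
All 3 m² of Tenant Y fit (value 32) ; 38 remain.
Tenant N: take in full, 7 m² for value 55 ; 31 left.
All 11 m² of Tenant F fit (value 43) ; 20 remain.
Tenant T: take in full, 20 m² for value 49 ; 0 left.
Total value = 179.

179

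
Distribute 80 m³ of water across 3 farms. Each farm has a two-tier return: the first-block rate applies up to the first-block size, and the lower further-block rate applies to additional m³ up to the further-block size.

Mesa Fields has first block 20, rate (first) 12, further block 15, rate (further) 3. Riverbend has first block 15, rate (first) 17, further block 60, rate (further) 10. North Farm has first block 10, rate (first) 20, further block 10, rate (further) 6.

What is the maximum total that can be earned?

1045

Rank every tier by rate: North Farm/tier1 20 > Riverbend/tier1 17 > Mesa Fields/tier1 12 > Riverbend/tier2 10 > North Farm/tier2 6 > Mesa Fields/tier2 3.
Fill North Farm tier1 block (10 at 20) → 70 left.
Riverbend/tier1 (17): +15 → 55 left.
Mesa Fields/tier1 (12): +20 → 35 left.
35 remain; put them into Riverbend tier2 at 10.
Total = 20×10 + 17×15 + 12×20 + 10×35 = 1045.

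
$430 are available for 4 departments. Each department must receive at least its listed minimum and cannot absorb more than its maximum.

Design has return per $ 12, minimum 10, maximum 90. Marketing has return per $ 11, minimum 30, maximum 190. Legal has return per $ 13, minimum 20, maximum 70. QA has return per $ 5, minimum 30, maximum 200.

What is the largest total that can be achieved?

4480

Meeting every minimum uses 10+30+20+30 = 90 $, leaving 340.
Rank by return per $: Legal 13 > Design 12 > Marketing 11 > QA 5.
Give Legal 50 more to hit its cap of 70 — 290 left.
Design takes 80 more to reach its cap of 90 — 210 left.
Give Marketing 160 more to hit its cap of 190 — 50 left.
QA: +50 (room for 170) → 80. Pool exhausted.
Total = 12×90 + 11×190 + 13×70 + 5×80 = 4480.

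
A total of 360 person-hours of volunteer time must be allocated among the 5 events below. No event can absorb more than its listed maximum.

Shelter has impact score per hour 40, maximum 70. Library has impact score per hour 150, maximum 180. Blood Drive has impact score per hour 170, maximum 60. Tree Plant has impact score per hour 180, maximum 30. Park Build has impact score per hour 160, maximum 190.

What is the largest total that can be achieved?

Highest impact score per hour first: Tree Plant 180 > Blood Drive 170 > Park Build 160 > Library 150 > Shelter 40.
Give Tree Plant 30 to hit its cap of 30 — 330 left.
Give Blood Drive 60 to hit its cap of 60 — 270 left.
Park Build takes 190 to reach its cap of 190 — 80 left.
Only 80 left; Library takes them to reach 80.
Total = 150×80 + 170×60 + 180×30 + 160×190 = 58000.

58000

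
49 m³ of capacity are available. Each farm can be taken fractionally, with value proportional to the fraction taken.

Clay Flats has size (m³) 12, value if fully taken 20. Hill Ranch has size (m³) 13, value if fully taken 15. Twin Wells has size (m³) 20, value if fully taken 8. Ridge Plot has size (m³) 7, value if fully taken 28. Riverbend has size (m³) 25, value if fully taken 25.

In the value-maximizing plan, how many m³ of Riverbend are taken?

Sort by value density: Ridge Plot 28/7≈4, Clay Flats 20/12≈1.67, Hill Ranch 15/13≈1.15, Riverbend 25/25≈1, Twin Wells 8/20≈0.4.
Ridge Plot: take in full, 7 m³ for value 28 ; 42 left.
Take all of Clay Flats (12 m³, value 20) ; 30 m³ left.
All 13 m³ of Hill Ranch fit (value 15) ; 17 remain.
Fill the last 17 m³ with part of Riverbend: 17/25 of it earns 17.

17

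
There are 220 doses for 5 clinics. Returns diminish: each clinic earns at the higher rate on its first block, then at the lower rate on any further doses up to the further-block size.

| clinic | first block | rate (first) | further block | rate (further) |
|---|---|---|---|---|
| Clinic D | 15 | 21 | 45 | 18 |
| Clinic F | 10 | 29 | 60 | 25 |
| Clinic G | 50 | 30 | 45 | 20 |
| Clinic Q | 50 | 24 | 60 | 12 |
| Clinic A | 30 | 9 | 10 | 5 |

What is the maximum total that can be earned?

Treat each block as its own option and order by rate: Clinic G/tier1 30 > Clinic F/tier1 29 > Clinic F/tier2 25 > Clinic Q/tier1 24 > Clinic D/tier1 21 > Clinic G/tier2 20 > Clinic D/tier2 18 > Clinic Q/tier2 12 > Clinic A/tier1 9 > Clinic A/tier2 5.
Fill Clinic G tier1 block (50 at 30) → 170 left.
Fill Clinic F tier1 block (10 at 29) → 160 left.
Fill Clinic F tier2 block (60 at 25) → 100 left.
Clinic Q tier1 at 24: fill all 50 → 50 left.
Fill Clinic D tier1 block (15 at 21) → 35 left.
Clinic G/tier2: +35 of 45 at 20; pool empty.
Total = 30×50 + 29×10 + 25×60 + 24×50 + 21×15 + 20×35 = 5505.

5505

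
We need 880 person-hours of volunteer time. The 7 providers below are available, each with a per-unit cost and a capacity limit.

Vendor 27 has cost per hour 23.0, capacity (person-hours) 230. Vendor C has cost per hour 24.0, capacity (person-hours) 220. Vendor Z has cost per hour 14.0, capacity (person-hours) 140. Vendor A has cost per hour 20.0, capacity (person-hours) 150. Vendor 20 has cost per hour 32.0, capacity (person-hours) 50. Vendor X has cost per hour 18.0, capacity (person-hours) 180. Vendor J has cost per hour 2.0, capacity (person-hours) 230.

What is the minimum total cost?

12800

Cheapest first:
Vendor J at 2.0: take all 230 person-hours → 650 still needed.
Vendor Z (14.0): use full 140 → 510 person-hours to go.
Vendor X at 18.0: take all 180 person-hours → 330 still needed.
Take 150 from Vendor A at 20.0 → need 180 more.
Take 180 from Vendor 27 at 23.0 to finish.
Vendor C, Vendor 20: unused.
Cost = 230×2.0 + 140×14.0 + 180×18.0 + 150×20.0 + 180×23.0 = 12800.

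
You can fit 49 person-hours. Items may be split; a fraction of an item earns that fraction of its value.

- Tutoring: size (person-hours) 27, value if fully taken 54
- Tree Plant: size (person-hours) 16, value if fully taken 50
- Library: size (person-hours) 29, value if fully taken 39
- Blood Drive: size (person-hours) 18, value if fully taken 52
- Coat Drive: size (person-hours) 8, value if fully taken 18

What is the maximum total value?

Sort by value density: Tree Plant 50/16≈3.12, Blood Drive 52/18≈2.89, Coat Drive 18/8≈2.25, Tutoring 54/27≈2, Library 39/29≈1.34.
All 16 person-hours of Tree Plant fit (value 50) ; 33 remain.
Take all of Blood Drive (18 person-hours, value 52) ; 15 person-hours left.
All 8 person-hours of Coat Drive fit (value 18) ; 7 remain.
Only 7 person-hours remain; take 7/27 of Tutoring for value 54×7/27 = 14.
Total value = 134.

134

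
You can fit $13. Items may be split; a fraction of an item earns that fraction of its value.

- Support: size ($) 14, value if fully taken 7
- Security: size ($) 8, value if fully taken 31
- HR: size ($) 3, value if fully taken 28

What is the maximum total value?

Best value per unit of size first: HR 28/3≈9.33, Security 31/8≈3.88, Support 7/14≈0.5.
All 3 $ of HR fit (value 28) → 10 remain.
All 8 $ of Security fit (value 31) → 2 remain.
Only 2 $ remain; take 2/14 of Support for value 7×2/14 = 1.
Total value = 60.

60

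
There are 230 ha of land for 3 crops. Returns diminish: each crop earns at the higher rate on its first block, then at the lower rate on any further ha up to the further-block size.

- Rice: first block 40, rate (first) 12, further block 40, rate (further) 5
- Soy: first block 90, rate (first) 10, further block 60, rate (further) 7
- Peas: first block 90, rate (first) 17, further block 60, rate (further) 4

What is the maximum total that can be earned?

2980

Order all 6 blocks by rate: Peas/tier1 17 > Rice/tier1 12 > Soy/tier1 10 > Soy/tier2 7 > Rice/tier2 5 > Peas/tier2 4.
Fill Peas tier1 block (90 at 17) → 140 left.
Rice tier1 at 12: fill all 40 → 100 left.
Soy tier1 at 10: fill all 90 → 10 left.
10 remain; put them into Soy tier2 at 7.
Total = 17×90 + 12×40 + 10×90 + 7×10 = 2980.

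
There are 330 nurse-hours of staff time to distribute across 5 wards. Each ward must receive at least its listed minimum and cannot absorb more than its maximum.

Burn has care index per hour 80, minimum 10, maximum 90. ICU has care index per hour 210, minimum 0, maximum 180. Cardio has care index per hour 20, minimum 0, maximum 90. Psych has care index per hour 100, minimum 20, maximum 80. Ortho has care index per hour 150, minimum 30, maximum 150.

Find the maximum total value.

Meeting every minimum uses 10+0+0+20+30 = 60 nurse-hours, leaving 270.
Rank by care index per hour: ICU 210 > Ortho 150 > Psych 100 > Burn 80 > Cardio 20.
ICU takes 180 more to reach its cap of 180 ; 90 left.
Ortho has room for 120 more but only 90 remain, so it gets 120.
Total = 80×10 + 210×180 + 100×20 + 150×120 = 58600.

58600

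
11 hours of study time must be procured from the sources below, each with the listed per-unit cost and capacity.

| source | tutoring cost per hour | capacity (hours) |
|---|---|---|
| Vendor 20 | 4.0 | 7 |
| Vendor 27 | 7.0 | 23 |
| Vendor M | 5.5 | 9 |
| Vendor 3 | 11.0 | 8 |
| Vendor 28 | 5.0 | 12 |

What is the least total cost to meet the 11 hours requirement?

48

Cheapest first:
Vendor 20 (4.0): use full 7 → 4 hours to go.
Vendor 28 at 5.0: take 4 of its 12 → requirement met.
Vendor M, Vendor 27, Vendor 3: unused.
Cost = 7×4.0 + 4×5.0 = 48.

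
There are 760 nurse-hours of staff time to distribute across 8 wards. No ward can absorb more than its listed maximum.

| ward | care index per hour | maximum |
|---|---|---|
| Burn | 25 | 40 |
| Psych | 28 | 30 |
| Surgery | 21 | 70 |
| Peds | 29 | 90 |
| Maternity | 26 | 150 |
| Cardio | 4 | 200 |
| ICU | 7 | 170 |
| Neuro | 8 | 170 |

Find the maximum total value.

12530

Highest care index per hour first: Peds 29 > Psych 28 > Maternity 26 > Burn 25 > Surgery 21 > Neuro 8 > ICU 7 > Cardio 4.
Give Peds 90 to hit its cap of 90 → 670 left.
Psych takes 30 to reach its cap of 30 → 640 left.
Maternity: +150 to 150 (cap) → 490 left.
Burn: +40 to 40 (cap) → 450 left.
Surgery: +70 to 70 (cap) → 380 left.
Neuro: +170 to 170 (cap) → 210 left.
ICU: +170 to 170 (cap) → 40 left.
Cardio has room for 200 but only 40 remain, so it gets 40.
Total = 25×40 + 28×30 + 21×70 + 29×90 + 26×150 + 4×40 + 7×170 + 8×170 = 12530.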